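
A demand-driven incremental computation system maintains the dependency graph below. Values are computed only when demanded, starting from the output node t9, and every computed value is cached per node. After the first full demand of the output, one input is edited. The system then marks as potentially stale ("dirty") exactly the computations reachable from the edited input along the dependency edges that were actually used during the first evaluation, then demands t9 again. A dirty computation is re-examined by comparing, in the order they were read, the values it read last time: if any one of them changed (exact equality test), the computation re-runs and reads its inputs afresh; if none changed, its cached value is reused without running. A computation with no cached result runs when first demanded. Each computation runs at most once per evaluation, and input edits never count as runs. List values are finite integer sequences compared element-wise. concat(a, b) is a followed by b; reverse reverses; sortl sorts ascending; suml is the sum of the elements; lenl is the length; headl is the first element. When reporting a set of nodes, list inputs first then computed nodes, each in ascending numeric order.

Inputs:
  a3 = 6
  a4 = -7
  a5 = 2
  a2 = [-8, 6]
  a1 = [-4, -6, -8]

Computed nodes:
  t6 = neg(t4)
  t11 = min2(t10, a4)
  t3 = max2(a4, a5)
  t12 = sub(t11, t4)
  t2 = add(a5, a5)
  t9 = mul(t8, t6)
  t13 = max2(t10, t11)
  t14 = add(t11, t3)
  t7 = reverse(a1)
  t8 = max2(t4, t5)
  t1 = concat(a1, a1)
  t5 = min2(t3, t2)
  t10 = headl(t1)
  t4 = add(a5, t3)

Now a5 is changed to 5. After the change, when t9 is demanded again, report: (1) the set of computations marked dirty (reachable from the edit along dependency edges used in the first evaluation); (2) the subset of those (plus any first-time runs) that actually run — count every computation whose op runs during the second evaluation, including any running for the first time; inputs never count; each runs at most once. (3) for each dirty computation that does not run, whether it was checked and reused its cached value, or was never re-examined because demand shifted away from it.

First evaluation (everything demanded from the output):
  t2 = add(2, 2) = 4
  t3 = max2(-7, 2) = 2
  t4 = add(2, 2) = 4
  t5 = min2(2, 4) = 2
  t6 = neg(4) = -4
  t8 = max2(4, 2) = 4
  t9 = mul(4, -4) = -16

Propagation after the edit:
  t2: runs — a5 2->5; a5 2->5; result 10.
  t3: runs — a5 2->5; result 5.
  t4: runs — a5 2->5; t3 2->5; result 10.
  t5: runs — t3 2->5; t2 4->10; result 5.
  t6: runs — t4 4->10; result -10.
  t8: runs — t4 4->10; t5 2->5; result 10.
  t9: runs — t8 4->10; t6 -4->-10; result -100.

Marked dirty: t2, t3, t4, t5, t6, t8, t9.
Computations that run: t2, t3, t4, t5, t6, t8, t9 — 7 in total.
Every dirty computation ran.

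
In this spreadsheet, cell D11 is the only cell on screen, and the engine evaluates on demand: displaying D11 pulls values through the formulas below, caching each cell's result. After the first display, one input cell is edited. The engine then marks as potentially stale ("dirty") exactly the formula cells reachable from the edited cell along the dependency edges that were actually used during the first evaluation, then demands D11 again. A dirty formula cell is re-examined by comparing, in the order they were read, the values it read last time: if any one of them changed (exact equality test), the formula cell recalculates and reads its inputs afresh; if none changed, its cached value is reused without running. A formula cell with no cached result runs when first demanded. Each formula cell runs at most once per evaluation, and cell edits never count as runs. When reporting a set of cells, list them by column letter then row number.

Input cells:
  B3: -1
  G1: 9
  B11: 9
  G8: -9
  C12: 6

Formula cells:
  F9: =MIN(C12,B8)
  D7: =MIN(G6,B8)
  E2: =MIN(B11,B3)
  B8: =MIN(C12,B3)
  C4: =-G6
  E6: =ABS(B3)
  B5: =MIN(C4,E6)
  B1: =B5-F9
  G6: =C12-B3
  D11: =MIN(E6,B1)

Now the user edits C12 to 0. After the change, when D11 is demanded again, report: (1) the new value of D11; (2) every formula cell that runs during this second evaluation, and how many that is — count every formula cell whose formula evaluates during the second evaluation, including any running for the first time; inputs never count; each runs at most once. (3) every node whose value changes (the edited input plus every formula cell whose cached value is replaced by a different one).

D11 now evaluates to 0.
Run set: B1, B5, B8, C4, D11, F9, G6 (7 run).
Changed values: B1, B5, C4, C12, D11, G6.

Initial pass — values computed on the first demand:
  B8 = MIN(6, -1) = -1
  E6 = ABS(-1) = 1
  F9 = MIN(6, -1) = -1
  G6 = 6 - -1 = 7
  C4 = -(7) = -7
  B5 = MIN(-7, 1) = -7
  B1 = -7 - -1 = -6
  D11 = MIN(1, -6) = -6

Second demand — change propagation:
  B8: re-runs because C12 6->0; new result -1 (unchanged).
  F9: re-runs because C12 6->0; new result -1 (unchanged).
  G6: re-runs because C12 6->0; new result 1.
  C4: re-runs because G6 7->1; new result -1.
  B5: re-runs because C4 -7->-1; new result -1.
  B1: re-runs because B5 -7->-1; new result 0.
  D11: re-runs because B1 -6->0; new result 0.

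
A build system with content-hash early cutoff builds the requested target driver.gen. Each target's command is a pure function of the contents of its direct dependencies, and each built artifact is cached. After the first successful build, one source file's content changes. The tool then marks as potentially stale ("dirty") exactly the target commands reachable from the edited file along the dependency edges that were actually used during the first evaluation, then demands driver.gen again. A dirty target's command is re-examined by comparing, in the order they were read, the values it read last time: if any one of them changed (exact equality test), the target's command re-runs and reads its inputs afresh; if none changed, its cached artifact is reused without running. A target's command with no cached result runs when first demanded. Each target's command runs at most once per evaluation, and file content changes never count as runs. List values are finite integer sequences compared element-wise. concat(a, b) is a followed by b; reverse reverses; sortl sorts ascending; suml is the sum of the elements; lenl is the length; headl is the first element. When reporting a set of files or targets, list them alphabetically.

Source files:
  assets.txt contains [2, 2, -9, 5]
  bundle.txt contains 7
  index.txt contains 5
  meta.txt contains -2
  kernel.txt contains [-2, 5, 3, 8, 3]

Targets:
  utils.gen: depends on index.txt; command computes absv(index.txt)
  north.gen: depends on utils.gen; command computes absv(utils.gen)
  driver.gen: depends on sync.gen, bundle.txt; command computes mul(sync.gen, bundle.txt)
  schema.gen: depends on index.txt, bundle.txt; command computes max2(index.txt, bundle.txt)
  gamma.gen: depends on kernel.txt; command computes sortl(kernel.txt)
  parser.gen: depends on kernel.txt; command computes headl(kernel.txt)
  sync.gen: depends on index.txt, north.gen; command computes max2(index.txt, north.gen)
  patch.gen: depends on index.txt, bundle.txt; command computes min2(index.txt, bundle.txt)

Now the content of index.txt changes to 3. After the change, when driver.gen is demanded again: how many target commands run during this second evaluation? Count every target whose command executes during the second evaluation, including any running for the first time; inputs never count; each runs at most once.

First evaluation (everything demanded from the output):
  utils.gen = absv(5) = 5
  north.gen = absv(5) = 5
  sync.gen = max2(5, 5) = 5
  driver.gen = mul(5, 7) = 35

Propagation after the edit:
  utils.gen: runs — index.txt 5->3; result 3.
  north.gen: runs — utils.gen 5->3; result 3.
  sync.gen: runs — index.txt 5->3; north.gen 5->3; result 3.
  driver.gen: runs — sync.gen 5->3; result 21.

Target commands that run: driver.gen, north.gen, sync.gen, utils.gen — 4 in total.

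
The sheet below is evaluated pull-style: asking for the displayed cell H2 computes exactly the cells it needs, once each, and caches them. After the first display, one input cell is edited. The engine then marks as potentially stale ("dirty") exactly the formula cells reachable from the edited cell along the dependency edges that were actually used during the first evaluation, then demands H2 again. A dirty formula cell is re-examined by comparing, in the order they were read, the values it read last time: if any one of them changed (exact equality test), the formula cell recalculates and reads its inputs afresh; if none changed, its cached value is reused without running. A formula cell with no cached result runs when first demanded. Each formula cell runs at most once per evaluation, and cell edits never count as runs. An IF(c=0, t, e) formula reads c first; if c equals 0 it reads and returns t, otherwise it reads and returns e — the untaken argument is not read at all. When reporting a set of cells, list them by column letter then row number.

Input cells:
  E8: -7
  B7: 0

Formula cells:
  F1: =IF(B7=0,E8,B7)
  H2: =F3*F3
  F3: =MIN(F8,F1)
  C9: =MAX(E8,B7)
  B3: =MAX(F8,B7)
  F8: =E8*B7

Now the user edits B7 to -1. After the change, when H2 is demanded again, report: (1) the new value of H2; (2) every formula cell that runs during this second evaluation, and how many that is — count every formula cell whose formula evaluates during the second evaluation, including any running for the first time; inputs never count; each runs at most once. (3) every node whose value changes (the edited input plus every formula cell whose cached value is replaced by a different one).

Demanding H2 again yields 1.
4 formula cells run: F1, F3, F8, H2.
The nodes whose values change: B7, F1, F3, F8, H2.

First demand of the output computes:
  F1 = IF(B7=0: B7=0 -> then branch E8) = -7
  F8 = -7 * 0 = 0
  F3 = MIN(0, -7) = -7
  H2 = -7 * -7 = 49

After the edit, cleaning proceeds:
  F1: a read changed (B7 0->-1) — executes, giving -1.
  F8: a read changed (B7 0->-1) — executes, giving 7.
  F3: a read changed (F8 0->7; F1 -7->-1) — executes, giving -1.
  H2: a read changed (F3 -7->-1; F3 -7->-1) — executes, giving 1.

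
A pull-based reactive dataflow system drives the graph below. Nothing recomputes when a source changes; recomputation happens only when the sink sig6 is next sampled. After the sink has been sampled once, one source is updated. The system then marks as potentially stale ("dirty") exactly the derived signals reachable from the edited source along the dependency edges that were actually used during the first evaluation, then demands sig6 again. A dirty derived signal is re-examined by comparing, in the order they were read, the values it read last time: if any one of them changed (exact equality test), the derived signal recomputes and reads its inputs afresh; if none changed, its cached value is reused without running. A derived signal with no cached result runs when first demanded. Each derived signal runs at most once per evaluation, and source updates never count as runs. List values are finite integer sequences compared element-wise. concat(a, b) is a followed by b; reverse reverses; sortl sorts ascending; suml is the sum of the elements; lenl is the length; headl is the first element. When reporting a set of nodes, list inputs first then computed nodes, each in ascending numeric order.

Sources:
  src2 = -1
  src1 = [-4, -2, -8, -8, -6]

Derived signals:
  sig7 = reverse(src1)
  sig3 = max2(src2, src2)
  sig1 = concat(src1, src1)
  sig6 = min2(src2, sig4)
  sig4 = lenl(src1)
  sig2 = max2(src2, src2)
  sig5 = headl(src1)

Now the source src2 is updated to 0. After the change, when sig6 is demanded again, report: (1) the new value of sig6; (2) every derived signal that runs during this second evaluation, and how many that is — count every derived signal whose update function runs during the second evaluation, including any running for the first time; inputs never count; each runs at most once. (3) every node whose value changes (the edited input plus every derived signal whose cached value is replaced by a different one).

First evaluation (everything demanded from the output):
  sig4 = lenl([-4, -2, -8, -8, -6]) = 5
  sig6 = min2(-1, 5) = -1

Propagation after the edit:
  sig6: runs — src2 -1->0; result 0.

New value of sig6: 0.
Derived signals that run: sig6 — 1 in total.
Values that change: src2, sig6.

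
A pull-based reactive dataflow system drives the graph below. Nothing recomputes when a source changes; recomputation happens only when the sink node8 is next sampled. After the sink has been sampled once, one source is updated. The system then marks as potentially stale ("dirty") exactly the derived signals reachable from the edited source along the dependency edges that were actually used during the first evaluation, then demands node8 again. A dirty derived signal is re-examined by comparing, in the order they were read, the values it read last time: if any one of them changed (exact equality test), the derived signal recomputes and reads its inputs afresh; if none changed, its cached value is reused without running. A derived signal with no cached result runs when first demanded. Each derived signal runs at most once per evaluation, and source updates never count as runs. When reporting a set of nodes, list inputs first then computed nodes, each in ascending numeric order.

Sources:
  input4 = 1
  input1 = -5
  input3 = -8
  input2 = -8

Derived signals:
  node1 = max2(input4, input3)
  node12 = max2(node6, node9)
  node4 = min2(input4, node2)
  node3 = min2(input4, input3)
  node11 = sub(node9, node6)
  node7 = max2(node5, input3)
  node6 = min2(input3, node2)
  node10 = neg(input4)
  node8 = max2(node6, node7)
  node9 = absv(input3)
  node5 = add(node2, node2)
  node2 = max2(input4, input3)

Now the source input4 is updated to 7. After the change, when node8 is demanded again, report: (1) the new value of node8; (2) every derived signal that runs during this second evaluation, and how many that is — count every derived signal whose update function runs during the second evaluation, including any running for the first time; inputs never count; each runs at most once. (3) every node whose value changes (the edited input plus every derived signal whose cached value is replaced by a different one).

First evaluation (everything demanded from the output):
  node2 = max2(1, -8) = 1
  node5 = add(1, 1) = 2
  node6 = min2(-8, 1) = -8
  node7 = max2(2, -8) = 2
  node8 = max2(-8, 2) = 2

Propagation after the edit:
  node2: runs — input4 1->7; result 7.
  node5: runs — node2 1->7; node2 1->7; result 14.
  node6: runs — node2 1->7; result -8 (same value as before).
  node7: runs — node5 2->14; result 14.
  node8: runs — node7 2->14; result 14.

New value of node8: 14.
Derived signals that run: node2, node5, node6, node7, node8 — 5 in total.
Values that change: input4, node2, node5, node7, node8.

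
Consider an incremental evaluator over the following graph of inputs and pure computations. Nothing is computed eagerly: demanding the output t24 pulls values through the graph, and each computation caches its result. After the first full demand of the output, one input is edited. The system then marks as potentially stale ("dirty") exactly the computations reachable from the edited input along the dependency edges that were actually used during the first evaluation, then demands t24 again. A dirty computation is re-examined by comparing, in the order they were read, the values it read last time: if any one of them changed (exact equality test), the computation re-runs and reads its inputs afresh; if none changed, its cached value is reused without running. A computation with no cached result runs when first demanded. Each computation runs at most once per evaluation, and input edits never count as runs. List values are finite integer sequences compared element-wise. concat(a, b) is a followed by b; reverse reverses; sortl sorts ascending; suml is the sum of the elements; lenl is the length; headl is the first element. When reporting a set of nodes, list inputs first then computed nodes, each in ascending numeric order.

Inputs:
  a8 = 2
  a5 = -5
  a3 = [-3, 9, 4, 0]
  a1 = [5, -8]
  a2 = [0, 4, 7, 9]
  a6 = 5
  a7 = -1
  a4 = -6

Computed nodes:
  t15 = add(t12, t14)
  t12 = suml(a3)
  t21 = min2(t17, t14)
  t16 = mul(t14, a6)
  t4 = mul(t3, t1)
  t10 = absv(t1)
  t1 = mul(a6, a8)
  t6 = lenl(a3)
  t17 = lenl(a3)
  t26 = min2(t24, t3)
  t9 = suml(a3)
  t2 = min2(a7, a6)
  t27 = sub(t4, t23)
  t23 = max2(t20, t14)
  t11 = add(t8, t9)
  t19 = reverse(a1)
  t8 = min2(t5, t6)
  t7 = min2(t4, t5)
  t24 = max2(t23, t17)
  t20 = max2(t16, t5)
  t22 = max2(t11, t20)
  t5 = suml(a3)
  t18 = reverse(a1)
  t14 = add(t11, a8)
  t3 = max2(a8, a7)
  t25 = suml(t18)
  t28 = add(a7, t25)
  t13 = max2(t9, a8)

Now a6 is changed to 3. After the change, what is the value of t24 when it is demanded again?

t24 now evaluates to 48.

Initial pass — values computed on the first demand:
  t5 = suml([-3, 9, 4, 0]) = 10
  t6 = lenl([-3, 9, 4, 0]) = 4
  t8 = min2(10, 4) = 4
  t9 = suml([-3, 9, 4, 0]) = 10
  t11 = add(4, 10) = 14
  t14 = add(14, 2) = 16
  t16 = mul(16, 5) = 80
  t17 = lenl([-3, 9, 4, 0]) = 4
  t20 = max2(80, 10) = 80
  t23 = max2(80, 16) = 80
  t24 = max2(80, 4) = 80

Second demand — change propagation:
  t16: re-runs because a6 5->3; new result 48.
  t20: re-runs because t16 80->48; new result 48.
  t23: re-runs because t20 80->48; new result 48.
  t24: re-runs because t23 80->48; new result 48.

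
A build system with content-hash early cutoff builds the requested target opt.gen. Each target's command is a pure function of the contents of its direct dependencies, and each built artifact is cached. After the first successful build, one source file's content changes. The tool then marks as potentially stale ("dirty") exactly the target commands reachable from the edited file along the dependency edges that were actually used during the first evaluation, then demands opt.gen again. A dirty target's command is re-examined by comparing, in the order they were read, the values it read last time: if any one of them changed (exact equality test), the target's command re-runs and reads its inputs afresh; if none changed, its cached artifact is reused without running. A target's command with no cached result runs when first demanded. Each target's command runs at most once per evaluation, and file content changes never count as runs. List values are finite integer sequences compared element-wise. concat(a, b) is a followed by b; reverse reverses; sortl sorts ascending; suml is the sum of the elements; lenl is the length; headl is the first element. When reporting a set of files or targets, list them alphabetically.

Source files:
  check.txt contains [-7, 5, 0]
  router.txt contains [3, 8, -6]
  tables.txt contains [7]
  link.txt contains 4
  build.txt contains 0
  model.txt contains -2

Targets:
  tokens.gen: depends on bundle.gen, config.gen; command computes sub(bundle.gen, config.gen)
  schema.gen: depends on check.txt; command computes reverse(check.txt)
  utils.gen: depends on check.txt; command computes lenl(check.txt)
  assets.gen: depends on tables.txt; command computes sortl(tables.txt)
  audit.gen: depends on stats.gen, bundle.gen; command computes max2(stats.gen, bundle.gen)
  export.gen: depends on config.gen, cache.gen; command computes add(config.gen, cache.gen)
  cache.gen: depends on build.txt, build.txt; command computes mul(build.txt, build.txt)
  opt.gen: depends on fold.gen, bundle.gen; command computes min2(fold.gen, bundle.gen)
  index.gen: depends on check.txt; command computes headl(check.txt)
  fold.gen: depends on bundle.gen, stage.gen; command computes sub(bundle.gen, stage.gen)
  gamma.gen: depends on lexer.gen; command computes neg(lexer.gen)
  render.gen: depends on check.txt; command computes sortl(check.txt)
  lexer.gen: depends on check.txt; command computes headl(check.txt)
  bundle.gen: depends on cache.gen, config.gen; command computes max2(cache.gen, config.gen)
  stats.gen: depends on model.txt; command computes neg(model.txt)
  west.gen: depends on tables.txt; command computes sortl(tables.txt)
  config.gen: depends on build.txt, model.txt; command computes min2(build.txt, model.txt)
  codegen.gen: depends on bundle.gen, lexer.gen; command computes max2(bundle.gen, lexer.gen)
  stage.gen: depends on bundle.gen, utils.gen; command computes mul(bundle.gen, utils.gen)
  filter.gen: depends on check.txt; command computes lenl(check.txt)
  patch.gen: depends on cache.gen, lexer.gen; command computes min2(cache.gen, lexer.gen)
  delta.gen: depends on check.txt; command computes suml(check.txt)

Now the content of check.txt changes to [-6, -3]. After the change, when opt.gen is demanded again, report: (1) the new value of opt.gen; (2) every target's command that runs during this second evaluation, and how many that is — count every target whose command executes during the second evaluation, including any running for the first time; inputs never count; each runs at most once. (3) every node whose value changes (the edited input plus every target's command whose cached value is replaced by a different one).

First evaluation (everything demanded from the output):
  cache.gen = mul(0, 0) = 0
  config.gen = min2(0, -2) = -2
  bundle.gen = max2(0, -2) = 0
  utils.gen = lenl([-7, 5, 0]) = 3
  stage.gen = mul(0, 3) = 0
  fold.gen = sub(0, 0) = 0
  opt.gen = min2(0, 0) = 0

Propagation after the edit:
  utils.gen: runs — check.txt [-7, 5, 0]->[-6, -3]; result 2.
  stage.gen: runs — utils.gen 3->2; result 0 (same value as before).
  fold.gen: checked — values it read are unchanged (bundle.gen unchanged, stage.gen unchanged); reused cached 0 without running.
  opt.gen: checked — values it read are unchanged (fold.gen unchanged, bundle.gen unchanged); reused cached 0 without running.

Key observation: the change is absorbed at stage.gen — it re-runs but produces the same value, and the output's value is unchanged.

New value of opt.gen: 0.
Target commands that run: stage.gen, utils.gen — 2 in total.
Values that change: check.txt, utils.gen.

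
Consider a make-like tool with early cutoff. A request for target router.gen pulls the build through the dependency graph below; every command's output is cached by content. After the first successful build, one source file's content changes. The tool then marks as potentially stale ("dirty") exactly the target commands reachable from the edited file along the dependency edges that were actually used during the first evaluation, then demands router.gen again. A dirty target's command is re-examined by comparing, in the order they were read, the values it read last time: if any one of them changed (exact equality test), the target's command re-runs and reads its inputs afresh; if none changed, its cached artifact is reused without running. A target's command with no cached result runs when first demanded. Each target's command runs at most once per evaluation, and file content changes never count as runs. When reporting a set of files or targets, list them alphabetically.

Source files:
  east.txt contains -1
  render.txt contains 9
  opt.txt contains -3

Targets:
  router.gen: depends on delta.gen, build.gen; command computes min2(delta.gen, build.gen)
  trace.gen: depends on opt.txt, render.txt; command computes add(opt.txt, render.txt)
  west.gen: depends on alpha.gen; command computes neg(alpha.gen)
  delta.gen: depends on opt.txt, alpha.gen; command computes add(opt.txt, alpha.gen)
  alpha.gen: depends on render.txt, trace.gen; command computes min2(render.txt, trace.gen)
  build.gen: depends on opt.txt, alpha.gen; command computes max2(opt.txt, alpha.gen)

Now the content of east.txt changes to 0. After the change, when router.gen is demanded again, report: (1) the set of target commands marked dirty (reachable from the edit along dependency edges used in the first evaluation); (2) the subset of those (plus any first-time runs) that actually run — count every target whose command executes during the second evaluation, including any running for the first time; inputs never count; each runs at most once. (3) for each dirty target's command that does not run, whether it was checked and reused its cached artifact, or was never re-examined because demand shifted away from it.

The edit dirties: none.
0 target commands run: none.
No dirty target's command escaped a run.
Note the shortcut — nothing in the graph depends on east.txt at all, so no recomputation happens.

First demand of the output computes:
  trace.gen = add(-3, 9) = 6
  alpha.gen = min2(9, 6) = 6
  build.gen = max2(-3, 6) = 6
  delta.gen = add(-3, 6) = 3
  router.gen = min2(3, 6) = 3

After the edit, cleaning proceeds:
  no node depends on east.txt at all; the second demand re-runs nothing.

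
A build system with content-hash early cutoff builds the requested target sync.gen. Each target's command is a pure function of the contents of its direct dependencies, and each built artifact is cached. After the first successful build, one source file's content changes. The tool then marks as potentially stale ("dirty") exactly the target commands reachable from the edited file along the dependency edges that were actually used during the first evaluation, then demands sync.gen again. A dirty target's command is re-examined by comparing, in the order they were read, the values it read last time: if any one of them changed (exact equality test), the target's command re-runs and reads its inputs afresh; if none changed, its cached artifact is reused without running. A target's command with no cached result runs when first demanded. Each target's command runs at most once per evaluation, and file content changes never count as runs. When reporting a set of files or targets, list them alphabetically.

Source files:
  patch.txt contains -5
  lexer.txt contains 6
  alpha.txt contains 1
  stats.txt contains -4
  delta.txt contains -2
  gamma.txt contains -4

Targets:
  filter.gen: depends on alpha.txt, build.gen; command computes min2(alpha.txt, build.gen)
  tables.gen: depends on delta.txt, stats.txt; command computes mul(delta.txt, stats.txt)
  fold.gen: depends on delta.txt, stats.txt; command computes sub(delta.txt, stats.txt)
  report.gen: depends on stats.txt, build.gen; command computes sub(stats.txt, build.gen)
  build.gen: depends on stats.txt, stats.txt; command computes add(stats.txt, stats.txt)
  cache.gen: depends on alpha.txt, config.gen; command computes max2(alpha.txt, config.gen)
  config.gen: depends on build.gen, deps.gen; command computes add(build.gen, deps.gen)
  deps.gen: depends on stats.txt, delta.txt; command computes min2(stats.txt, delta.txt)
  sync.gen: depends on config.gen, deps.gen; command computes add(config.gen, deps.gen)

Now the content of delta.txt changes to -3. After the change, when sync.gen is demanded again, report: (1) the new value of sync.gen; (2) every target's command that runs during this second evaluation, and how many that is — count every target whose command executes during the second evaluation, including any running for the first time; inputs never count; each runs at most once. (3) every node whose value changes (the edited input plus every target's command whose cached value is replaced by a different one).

First evaluation (everything demanded from the output):
  build.gen = add(-4, -4) = -8
  deps.gen = min2(-4, -2) = -4
  config.gen = add(-8, -4) = -12
  sync.gen = add(-12, -4) = -16

Propagation after the edit:
  deps.gen: runs — delta.txt -2->-3; result -4 (same value as before).
  config.gen: checked — values it read are unchanged (build.gen unchanged, deps.gen unchanged); reused cached -12 without running.
  sync.gen: checked — values it read are unchanged (config.gen unchanged, deps.gen unchanged); reused cached -16 without running.

Key observation: the change is absorbed at deps.gen — it re-runs but produces the same value, and the output's value is unchanged.

New value of sync.gen: -16.
Target commands that run: deps.gen — 1 in total.
Values that change: delta.txt.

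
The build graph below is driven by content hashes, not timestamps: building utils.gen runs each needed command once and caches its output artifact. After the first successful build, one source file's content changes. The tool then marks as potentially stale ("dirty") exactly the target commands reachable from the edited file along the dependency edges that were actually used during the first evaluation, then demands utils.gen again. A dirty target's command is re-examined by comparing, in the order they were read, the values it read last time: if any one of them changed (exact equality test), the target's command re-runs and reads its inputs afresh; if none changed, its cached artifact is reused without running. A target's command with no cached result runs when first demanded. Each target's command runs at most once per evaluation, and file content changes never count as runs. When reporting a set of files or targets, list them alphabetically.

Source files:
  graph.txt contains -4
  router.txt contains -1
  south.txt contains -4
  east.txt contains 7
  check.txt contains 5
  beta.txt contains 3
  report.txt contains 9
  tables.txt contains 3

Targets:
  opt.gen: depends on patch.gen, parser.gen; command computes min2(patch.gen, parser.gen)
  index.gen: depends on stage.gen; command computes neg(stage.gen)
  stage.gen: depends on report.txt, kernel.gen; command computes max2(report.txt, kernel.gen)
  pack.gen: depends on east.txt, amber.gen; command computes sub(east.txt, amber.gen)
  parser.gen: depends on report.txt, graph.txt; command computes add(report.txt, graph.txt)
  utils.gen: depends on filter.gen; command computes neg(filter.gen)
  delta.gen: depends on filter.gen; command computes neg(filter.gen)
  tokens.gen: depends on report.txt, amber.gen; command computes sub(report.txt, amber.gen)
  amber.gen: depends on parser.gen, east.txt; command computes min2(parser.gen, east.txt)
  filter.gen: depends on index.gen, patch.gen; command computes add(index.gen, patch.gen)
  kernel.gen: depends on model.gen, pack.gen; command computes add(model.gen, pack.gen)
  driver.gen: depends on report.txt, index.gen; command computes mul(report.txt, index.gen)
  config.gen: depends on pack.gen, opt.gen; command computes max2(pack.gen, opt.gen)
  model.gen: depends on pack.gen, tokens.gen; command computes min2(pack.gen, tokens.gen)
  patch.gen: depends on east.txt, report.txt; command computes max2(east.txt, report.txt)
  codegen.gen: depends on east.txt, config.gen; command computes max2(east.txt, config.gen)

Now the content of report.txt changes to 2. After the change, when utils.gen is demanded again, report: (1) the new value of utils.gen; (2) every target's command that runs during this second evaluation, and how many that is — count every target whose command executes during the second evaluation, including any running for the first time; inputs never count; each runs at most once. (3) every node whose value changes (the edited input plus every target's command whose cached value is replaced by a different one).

Initial pass — values computed on the first demand:
  parser.gen = add(9, -4) = 5
  amber.gen = min2(5, 7) = 5
  pack.gen = sub(7, 5) = 2
  patch.gen = max2(7, 9) = 9
  tokens.gen = sub(9, 5) = 4
  model.gen = min2(2, 4) = 2
  kernel.gen = add(2, 2) = 4
  stage.gen = max2(9, 4) = 9
  index.gen = neg(9) = -9
  filter.gen = add(-9, 9) = 0
  utils.gen = neg(0) = 0

Second demand — change propagation:
  parser.gen: re-runs because report.txt 9->2; new result -2.
  amber.gen: re-runs because parser.gen 5->-2; new result -2.
  pack.gen: re-runs because amber.gen 5->-2; new result 9.
  patch.gen: re-runs because report.txt 9->2; new result 7.
  tokens.gen: re-runs because report.txt 9->2; amber.gen 5->-2; new result 4 (unchanged).
  model.gen: re-runs because pack.gen 2->9; new result 4.
  kernel.gen: re-runs because model.gen 2->4; pack.gen 2->9; new result 13.
  stage.gen: re-runs because report.txt 9->2; kernel.gen 4->13; new result 13.
  index.gen: re-runs because stage.gen 9->13; new result -13.
  filter.gen: re-runs because index.gen -9->-13; patch.gen 9->7; new result -6.
  utils.gen: re-runs because filter.gen 0->-6; new result 6.

utils.gen now evaluates to 6.
Run set: amber.gen, filter.gen, index.gen, kernel.gen, model.gen, pack.gen, parser.gen, patch.gen, stage.gen, tokens.gen, utils.gen (11 run).
Changed values: amber.gen, filter.gen, index.gen, kernel.gen, model.gen, pack.gen, parser.gen, patch.gen, report.txt, stage.gen, utils.gen.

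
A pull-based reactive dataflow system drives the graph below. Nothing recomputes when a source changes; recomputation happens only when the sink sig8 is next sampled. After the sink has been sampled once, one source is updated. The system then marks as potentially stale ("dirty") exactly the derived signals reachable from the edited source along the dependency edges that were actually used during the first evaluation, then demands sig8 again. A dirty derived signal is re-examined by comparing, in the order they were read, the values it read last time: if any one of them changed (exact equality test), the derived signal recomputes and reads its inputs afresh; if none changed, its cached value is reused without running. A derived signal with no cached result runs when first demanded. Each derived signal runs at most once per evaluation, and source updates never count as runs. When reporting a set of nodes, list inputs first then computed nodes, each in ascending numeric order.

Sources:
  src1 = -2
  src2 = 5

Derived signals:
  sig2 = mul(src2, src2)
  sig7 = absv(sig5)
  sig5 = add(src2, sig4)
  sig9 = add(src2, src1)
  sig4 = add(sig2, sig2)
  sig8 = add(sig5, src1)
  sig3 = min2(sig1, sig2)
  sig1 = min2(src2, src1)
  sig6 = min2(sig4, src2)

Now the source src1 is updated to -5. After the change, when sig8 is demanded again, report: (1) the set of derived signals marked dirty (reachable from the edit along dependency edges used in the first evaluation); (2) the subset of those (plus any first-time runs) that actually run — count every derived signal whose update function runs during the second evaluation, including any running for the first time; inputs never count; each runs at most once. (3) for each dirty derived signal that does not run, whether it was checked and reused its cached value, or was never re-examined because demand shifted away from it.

First evaluation (everything demanded from the output):
  sig2 = mul(5, 5) = 25
  sig4 = add(25, 25) = 50
  sig5 = add(5, 50) = 55
  sig8 = add(55, -2) = 53

Propagation after the edit:
  sig8: runs — src1 -2->-5; result 50.

Marked dirty: sig8.
Derived signals that run: sig8 — 1 in total.
Every dirty derived signal ran.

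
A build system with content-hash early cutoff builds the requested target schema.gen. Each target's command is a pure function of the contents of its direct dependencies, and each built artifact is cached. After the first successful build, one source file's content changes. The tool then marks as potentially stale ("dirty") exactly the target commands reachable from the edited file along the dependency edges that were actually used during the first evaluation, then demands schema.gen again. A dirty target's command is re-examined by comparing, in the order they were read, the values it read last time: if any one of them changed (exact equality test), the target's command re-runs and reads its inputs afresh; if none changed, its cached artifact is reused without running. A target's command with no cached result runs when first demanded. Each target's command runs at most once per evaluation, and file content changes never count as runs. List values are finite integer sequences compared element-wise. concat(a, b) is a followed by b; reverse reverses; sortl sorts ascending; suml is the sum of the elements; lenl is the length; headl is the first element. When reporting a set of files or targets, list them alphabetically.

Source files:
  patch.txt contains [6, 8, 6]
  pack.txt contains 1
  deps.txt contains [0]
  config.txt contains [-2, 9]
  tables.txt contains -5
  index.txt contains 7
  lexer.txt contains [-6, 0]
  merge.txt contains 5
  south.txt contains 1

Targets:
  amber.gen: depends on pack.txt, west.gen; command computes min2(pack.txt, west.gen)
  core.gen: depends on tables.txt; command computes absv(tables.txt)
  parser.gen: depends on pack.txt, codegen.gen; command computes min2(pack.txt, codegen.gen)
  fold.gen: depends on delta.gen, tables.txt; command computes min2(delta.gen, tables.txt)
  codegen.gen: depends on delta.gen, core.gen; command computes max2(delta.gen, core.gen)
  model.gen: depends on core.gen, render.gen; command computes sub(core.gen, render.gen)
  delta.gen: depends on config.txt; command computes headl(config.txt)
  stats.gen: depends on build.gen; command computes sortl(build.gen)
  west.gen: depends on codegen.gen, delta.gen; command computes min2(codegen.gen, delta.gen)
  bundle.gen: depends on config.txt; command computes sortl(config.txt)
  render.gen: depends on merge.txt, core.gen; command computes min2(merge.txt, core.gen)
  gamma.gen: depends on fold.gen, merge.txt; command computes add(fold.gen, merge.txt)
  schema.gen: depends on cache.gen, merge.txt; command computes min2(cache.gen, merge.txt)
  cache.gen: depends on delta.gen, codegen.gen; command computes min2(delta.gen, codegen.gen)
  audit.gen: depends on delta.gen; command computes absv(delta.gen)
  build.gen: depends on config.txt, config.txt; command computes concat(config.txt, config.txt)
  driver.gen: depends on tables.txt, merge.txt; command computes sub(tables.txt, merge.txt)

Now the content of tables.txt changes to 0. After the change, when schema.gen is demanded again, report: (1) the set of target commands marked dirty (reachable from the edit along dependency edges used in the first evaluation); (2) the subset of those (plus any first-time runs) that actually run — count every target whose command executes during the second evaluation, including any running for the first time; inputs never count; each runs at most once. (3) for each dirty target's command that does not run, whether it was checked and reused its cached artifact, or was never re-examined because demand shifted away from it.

First evaluation (everything demanded from the output):
  core.gen = absv(-5) = 5
  delta.gen = headl([-2, 9]) = -2
  codegen.gen = max2(-2, 5) = 5
  cache.gen = min2(-2, 5) = -2
  schema.gen = min2(-2, 5) = -2

Propagation after the edit:
  core.gen: runs — tables.txt -5->0; result 0.
  codegen.gen: runs — core.gen 5->0; result 0.
  cache.gen: runs — codegen.gen 5->0; result -2 (same value as before).
  schema.gen: checked — values it read are unchanged (cache.gen unchanged, merge.txt unchanged); reused cached -2 without running.

Key observation: the change is absorbed at cache.gen — it re-runs but produces the same value, and the output's value is unchanged.

Marked dirty: cache.gen, codegen.gen, core.gen, schema.gen.
Target commands that run: cache.gen, codegen.gen, core.gen — 3 in total.
Checked but reused from cache: schema.gen.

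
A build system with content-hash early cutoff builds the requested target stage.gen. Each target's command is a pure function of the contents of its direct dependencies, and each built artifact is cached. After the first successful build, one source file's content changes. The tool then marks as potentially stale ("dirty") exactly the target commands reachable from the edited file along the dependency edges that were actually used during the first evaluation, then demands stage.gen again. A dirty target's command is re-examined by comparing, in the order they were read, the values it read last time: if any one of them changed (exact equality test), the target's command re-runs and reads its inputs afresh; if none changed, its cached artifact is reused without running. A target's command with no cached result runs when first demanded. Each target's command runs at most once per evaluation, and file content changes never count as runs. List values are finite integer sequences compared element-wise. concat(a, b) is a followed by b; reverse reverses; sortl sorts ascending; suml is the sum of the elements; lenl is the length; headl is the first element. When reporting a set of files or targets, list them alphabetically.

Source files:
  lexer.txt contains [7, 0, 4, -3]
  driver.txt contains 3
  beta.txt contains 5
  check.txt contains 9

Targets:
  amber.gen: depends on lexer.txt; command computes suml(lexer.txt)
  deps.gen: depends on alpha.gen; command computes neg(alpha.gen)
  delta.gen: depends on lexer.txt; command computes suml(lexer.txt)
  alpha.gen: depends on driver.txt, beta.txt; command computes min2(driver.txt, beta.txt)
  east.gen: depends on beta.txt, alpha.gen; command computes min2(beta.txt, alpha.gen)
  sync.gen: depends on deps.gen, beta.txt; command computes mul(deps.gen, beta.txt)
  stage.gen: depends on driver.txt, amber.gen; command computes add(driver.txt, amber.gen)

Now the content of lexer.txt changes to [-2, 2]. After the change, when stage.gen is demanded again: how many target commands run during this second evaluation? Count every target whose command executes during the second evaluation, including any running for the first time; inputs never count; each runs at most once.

First evaluation (everything demanded from the output):
  amber.gen = suml([7, 0, 4, -3]) = 8
  stage.gen = add(3, 8) = 11

Propagation after the edit:
  amber.gen: runs — lexer.txt [7, 0, 4, -3]->[-2, 2]; result 0.
  stage.gen: runs — amber.gen 8->0; result 3.

Target commands that run: amber.gen, stage.gen — 2 in total.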